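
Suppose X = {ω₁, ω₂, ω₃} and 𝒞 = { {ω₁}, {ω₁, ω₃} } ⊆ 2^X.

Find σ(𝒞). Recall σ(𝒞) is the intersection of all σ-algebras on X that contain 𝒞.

|σ(𝒞)| = 8.  σ(𝒞) = { ∅, {ω₁}, {ω₂}, {ω₃}, {ω₁, ω₂}, {ω₁, ω₃}, {ω₂, ω₃}, X }

Working:
Take S₀ = 𝒞 ∪ {∅, X} = { ∅, {ω₁}, {ω₁, ω₃}, X }.
Step 1: 2 new —
  {ω₂}  = complement {ω₁, ω₃}
  {ω₂, ω₃}  = complement {ω₁}
Step 2: 1 new —
  {ω₁, ω₂}  = {ω₂} ∪ {ω₁}
Step 3: 1 new —
  {ω₃}  = complement {ω₁, ω₂}
After Step 4 the family is unchanged; done.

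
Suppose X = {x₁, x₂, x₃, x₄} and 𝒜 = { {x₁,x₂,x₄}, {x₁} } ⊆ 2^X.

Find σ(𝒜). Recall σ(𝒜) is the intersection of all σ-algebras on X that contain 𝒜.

Begin from { ∅, {x₁}, {x₁,x₂,x₄}, X } (that is, 𝒜 plus ∅ and X).
Round 1 (2 new):
  {x₃}  = complement {x₁,x₂,x₄}
  {x₂,x₃,x₄}  = complement {x₁}
  [6 total]
Round 2 adds 1:
  {x₁,x₃}  = {x₃} ∪ {x₁}
  [7 total]
Round 3 (1 new):
  {x₂,x₄}  = complement {x₁,x₃}
  [8 total]
Round 4 adds nothing — fixpoint reached.

σ(𝒜) = { ∅, {x₁}, {x₃}, {x₁,x₃}, {x₂,x₄}, {x₁,x₂,x₄}, {x₂,x₃,x₄}, X }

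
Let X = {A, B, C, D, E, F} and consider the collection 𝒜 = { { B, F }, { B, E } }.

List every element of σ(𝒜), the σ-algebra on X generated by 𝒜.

Initial family (4 sets): { ∅, { B, E }, { B, F }, X }.
Pass 1: 3 new —
  { B, E, F }  = { B, F } ∪ { B, E }
  { A, C, D, E }  = complement { B, F }
  { A, C, D, F }  = complement { B, E }
  [7 total]
Pass 2: 4 new —
  { A, C, D }  = complement { B, E, F }
  { A, B, C, D, E }  = { B, E } ∪ { A, C, D, E }
  { A, B, C, D, F }  = { A, C, D, F } ∪ { B, F }
  { A, C, D, E, F }  = { A, C, D, E } ∪ { A, C, D, F }
  [11 total]
Pass 3 (3 new):
  { B }  = complement { A, C, D, E, F }
  { E }  = complement { A, B, C, D, F }
  { F }  = complement { A, B, C, D, E }
  [14 total]
Pass 4 (2 new):
  { E, F }  = { E } ∪ { F }
  { A, B, C, D }  = { A, C, D } ∪ { B }
  [16 total]
Pass 5: no new sets; the family is a σ-algebra.

|σ(𝒜)| = 16.  σ(𝒜) = { ∅, { B }, { E }, { F }, { B, E }, { B, F }, { E, F }, { A, C, D }, { B, E, F }, { A, B, C, D }, { A, C, D, E }, { A, C, D, F }, { A, B, C, D, E }, { A, B, C, D, F }, { A, C, D, E, F }, X }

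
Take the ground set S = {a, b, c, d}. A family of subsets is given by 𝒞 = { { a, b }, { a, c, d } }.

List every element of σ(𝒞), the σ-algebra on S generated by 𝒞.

σ(𝒞) (8 sets): { ∅, { a }, { b }, { a, b }, { c, d }, { a, c, d }, { b, c, d }, S }

Check:
Take S₀ = 𝒞 ∪ {∅, S} = { ∅, { a, b }, { a, c, d }, S }.
Iteration 1 adds 2:
  { b }  = { a, c, d }ᶜ
  { c, d }  = { a, b }ᶜ
  [6 total]
Iteration 2. New:
  { b, c, d }  = { c, d } ∪ { b }
  [7 total]
Iteration 3: +1 →
  { a }  = { b, c, d }ᶜ
  [8 total]
Iteration 4: closed — nothing new.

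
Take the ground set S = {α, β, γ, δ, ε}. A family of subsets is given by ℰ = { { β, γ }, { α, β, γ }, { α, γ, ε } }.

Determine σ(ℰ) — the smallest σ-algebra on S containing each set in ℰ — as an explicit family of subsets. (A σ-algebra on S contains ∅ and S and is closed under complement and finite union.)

|σ(ℰ)| = 32.  σ(ℰ) = { ∅, { α }, { β }, { γ }, { δ }, { ε }, { α, β }, { α, γ }, { α, δ }, { α, ε }, { β, γ }, { β, δ }, { β, ε }, { γ, δ }, { γ, ε }, { δ, ε }, { α, β, γ }, { α, β, δ }, { α, β, ε }, { α, γ, δ }, { α, γ, ε }, { α, δ, ε }, { β, γ, δ }, { β, γ, ε }, { β, δ, ε }, { γ, δ, ε }, { α, β, γ, δ }, { α, β, γ, ε }, { α, β, δ, ε }, { α, γ, δ, ε }, { β, γ, δ, ε }, S }

Derivation:
Begin from { ∅, { β, γ }, { α, β, γ }, { α, γ, ε }, S } (that is, ℰ plus ∅ and S).
Round 1. New:
  { β, δ }  = ᶜ of { α, γ, ε }
  { δ, ε }  = ᶜ of { α, β, γ }
  { α, δ, ε }  = ᶜ of { β, γ }
  { α, β, γ, ε }  = { α, β, γ } ∪ { α, γ, ε }
  (now 9)
Round 2 (7 new):
  { δ }  = ᶜ of { α, β, γ, ε }
  { β, γ, δ }  = { β, γ } ∪ { β, δ }
  { β, δ, ε }  = { δ, ε } ∪ { β, δ }
  { α, β, γ, δ }  = { α, β, γ } ∪ { β, δ }
  { α, β, δ, ε }  = { α, δ, ε } ∪ { β, δ }
  { α, γ, δ, ε }  = { α, δ, ε } ∪ { α, γ, ε }
  { β, γ, δ, ε }  = { δ, ε } ∪ { β, γ }
  (now 16)
Round 3: +6 →
  { α }  = ᶜ of { β, γ, δ, ε }
  { β }  = ᶜ of { α, γ, δ, ε }
  { γ }  = ᶜ of { α, β, δ, ε }
  { ε }  = ᶜ of { α, β, γ, δ }
  { α, γ }  = ᶜ of { β, δ, ε }
  { α, ε }  = ᶜ of { β, γ, δ }
  (now 22)
Round 4. New:
  { α, β }  = { β } ∪ { α }
  { α, δ }  = { δ } ∪ { α }
  { β, ε }  = { β } ∪ { ε }
  { γ, δ }  = { γ } ∪ { δ }
  { γ, ε }  = { ε } ∪ { γ }
  { α, β, δ }  = { β, δ } ∪ { α }
  { α, β, ε }  = { β } ∪ { α, ε }
  { α, γ, δ }  = { α, γ } ∪ { δ }
  { β, γ, ε }  = { ε } ∪ { β, γ }
  { γ, δ, ε }  = { δ, ε } ∪ { γ }
  (now 32)
After Round 5 the family is unchanged; done.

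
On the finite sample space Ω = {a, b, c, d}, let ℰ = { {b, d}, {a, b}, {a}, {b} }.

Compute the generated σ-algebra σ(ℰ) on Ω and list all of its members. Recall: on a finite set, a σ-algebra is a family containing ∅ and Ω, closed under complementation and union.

Answer: σ(ℰ) = { ∅, {a}, {b}, {c}, {d}, {a, b}, {a, c}, {a, d}, {b, c}, {b, d}, {c, d}, {a, b, c}, {a, b, d}, {a, c, d}, {b, c, d}, Ω }

Working:
Seed the family with ℰ together with ∅ and Ω: { ∅, {a}, {b}, {a, b}, {b, d}, Ω }.
Iteration 1 adds 5:
  {a, c}  = Ω∖{b, d}
  {c, d}  = Ω∖{a, b}
  {a, b, d}  = {a, b} ∪ {b, d}
  {a, c, d}  = Ω∖{b}
  {b, c, d}  = Ω∖{a}
  |family| = 11
Iteration 2 (2 new):
  {c}  = Ω∖{a, b, d}
  {a, b, c}  = {a, b} ∪ {a, c}
  |family| = 13
Iteration 3: +2 →
  {d}  = Ω∖{a, b, c}
  {b, c}  = {c} ∪ {b}
  |family| = 15
Iteration 4 (1 new):
  {a, d}  = Ω∖{b, c}
  |family| = 16
Iteration 5: already closed under ᶜ and ∪.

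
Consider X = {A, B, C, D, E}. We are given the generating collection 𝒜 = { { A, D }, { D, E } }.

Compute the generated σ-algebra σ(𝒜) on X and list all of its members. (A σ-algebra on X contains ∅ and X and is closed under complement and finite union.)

σ(𝒜) (16 sets): { {  }, { A }, { D }, { E }, { A, D }, { A, E }, { B, C }, { D, E }, { A, B, C }, { A, D, E }, { B, C, D }, { B, C, E }, { A, B, C, D }, { A, B, C, E }, { B, C, D, E }, X }

Working:
Initial family (4 sets): { {  }, { A, D }, { D, E }, X }.
Step 1. New:
  { A, B, C }  = X∖{ D, E }
  { A, D, E }  = { D, E } ∪ { A, D }
  { B, C, E }  = X∖{ A, D }
  — 7 sets.
Step 2 (4 new):
  { B, C }  = X∖{ A, D, E }
  { A, B, C, D }  = { A, B, C } ∪ { A, D }
  { A, B, C, E }  = { B, C, E } ∪ { A, B, C }
  { B, C, D, E }  = { D, E } ∪ { B, C, E }
  — 11 sets.
Step 3: 3 new —
  { A }  = X∖{ B, C, D, E }
  { D }  = X∖{ A, B, C, E }
  { E }  = X∖{ A, B, C, D }
  — 14 sets.
Step 4 adds 2:
  { A, E }  = { E } ∪ { A }
  { B, C, D }  = { B, C } ∪ { D }
  — 16 sets.
Step 5: already closed under ᶜ and ∪.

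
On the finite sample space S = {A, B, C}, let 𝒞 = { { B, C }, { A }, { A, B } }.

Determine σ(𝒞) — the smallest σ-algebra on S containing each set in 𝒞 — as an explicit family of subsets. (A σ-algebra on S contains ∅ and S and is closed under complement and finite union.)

Start: 𝒞 ∪ {∅, S} = { {  }, { A }, { A, B }, { B, C }, S }.
Step 1: 1 new —
  { C }  = complement { A, B }
  — 6 sets.
Step 2: +1 →
  { A, C }  = { C } ∪ { A }
  — 7 sets.
Step 3: +1 →
  { B }  = complement { A, C }
  — 8 sets.
Step 4 adds nothing — fixpoint reached.

Therefore σ(𝒞) = { {  }, { A }, { B }, { C }, { A, B }, { A, C }, { B, C }, S } (|σ(𝒞)| = 8).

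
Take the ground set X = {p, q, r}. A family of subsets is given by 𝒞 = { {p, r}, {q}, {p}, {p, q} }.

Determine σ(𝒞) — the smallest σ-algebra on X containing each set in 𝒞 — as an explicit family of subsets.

Answer: σ(𝒞) = { {}, {p}, {q}, {r}, {p, q}, {p, r}, {q, r}, X }

Trace:
Seed the family with 𝒞 together with ∅ and X: { {}, {p}, {q}, {p, q}, {p, r}, X }.
Step 1 adds 2:
  {r}  = ᶜ of {p, q}
  {q, r}  = ᶜ of {p}
  (now 8)
Step 2: stable.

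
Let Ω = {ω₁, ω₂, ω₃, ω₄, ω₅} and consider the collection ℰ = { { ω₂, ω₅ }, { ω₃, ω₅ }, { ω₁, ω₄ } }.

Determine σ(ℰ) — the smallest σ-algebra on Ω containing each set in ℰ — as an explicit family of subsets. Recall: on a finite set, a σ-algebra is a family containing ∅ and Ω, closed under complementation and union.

|σ(ℰ)| = 16.  σ(ℰ) = { ∅, { ω₂ }, { ω₃ }, { ω₅ }, { ω₁, ω₄ }, { ω₂, ω₃ }, { ω₂, ω₅ }, { ω₃, ω₅ }, { ω₁, ω₂, ω₄ }, { ω₁, ω₃, ω₄ }, { ω₁, ω₄, ω₅ }, { ω₂, ω₃, ω₅ }, { ω₁, ω₂, ω₃, ω₄ }, { ω₁, ω₂, ω₄, ω₅ }, { ω₁, ω₃, ω₄, ω₅ }, Ω }

Check:
Start: ℰ ∪ {∅, Ω} = { ∅, { ω₁, ω₄ }, { ω₂, ω₅ }, { ω₃, ω₅ }, Ω }.
Step 1 adds 5:
  { ω₁, ω₂, ω₄ }  = ᶜ of { ω₃, ω₅ }
  { ω₁, ω₃, ω₄ }  = ᶜ of { ω₂, ω₅ }
  { ω₂, ω₃, ω₅ }  = ᶜ of { ω₁, ω₄ }
  { ω₁, ω₂, ω₄, ω₅ }  = { ω₂, ω₅ } ∪ { ω₁, ω₄ }
  { ω₁, ω₃, ω₄, ω₅ }  = { ω₁, ω₄ } ∪ { ω₃, ω₅ }
  — 10 sets.
Step 2 (3 new):
  { ω₂ }  = ᶜ of { ω₁, ω₃, ω₄, ω₅ }
  { ω₃ }  = ᶜ of { ω₁, ω₂, ω₄, ω₅ }
  { ω₁, ω₂, ω₃, ω₄ }  = { ω₁, ω₂, ω₄ } ∪ { ω₁, ω₃, ω₄ }
  — 13 sets.
Step 3 (2 new):
  { ω₅ }  = ᶜ of { ω₁, ω₂, ω₃, ω₄ }
  { ω₂, ω₃ }  = { ω₃ } ∪ { ω₂ }
  — 15 sets.
Step 4: +1 →
  { ω₁, ω₄, ω₅ }  = ᶜ of { ω₂, ω₃ }
  — 16 sets.
Step 5: stable.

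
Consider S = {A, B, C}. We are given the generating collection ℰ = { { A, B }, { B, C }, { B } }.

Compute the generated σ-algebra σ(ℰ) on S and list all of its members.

σ(ℰ) (8 sets): { {}, { A }, { B }, { C }, { A, B }, { A, C }, { B, C }, S }

Check:
Start: ℰ ∪ {∅, S} = { {}, { B }, { A, B }, { B, C }, S }.
Round 1: 3 new —
  { A }  = S∖{ B, C }
  { C }  = S∖{ A, B }
  { A, C }  = S∖{ B }
  |family| = 8
Round 2: no new sets; the family is a σ-algebra.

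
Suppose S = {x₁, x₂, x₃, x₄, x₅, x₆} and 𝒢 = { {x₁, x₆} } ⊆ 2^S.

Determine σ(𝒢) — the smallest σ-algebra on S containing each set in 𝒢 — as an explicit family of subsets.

σ(𝒢) = { {}, {x₁, x₆}, {x₂, x₃, x₄, x₅}, S }

Check:
Initial family (3 sets): { {}, {x₁, x₆}, S }.
Round 1. New:
  {x₂, x₃, x₄, x₅}  = complement {x₁, x₆}
  |family| = 4
Round 2: no new sets; the family is a σ-algebra.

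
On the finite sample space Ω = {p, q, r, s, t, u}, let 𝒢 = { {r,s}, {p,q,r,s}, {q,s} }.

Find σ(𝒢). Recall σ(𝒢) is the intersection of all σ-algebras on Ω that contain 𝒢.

Initial family (5 sets): { {}, {q,s}, {r,s}, {p,q,r,s}, Ω }.
Round 1. New:
  {t,u}  = {p,q,r,s}ᶜ
  {q,r,s}  = {r,s} ∪ {q,s}
  {p,q,t,u}  = {r,s}ᶜ
  {p,r,t,u}  = {q,s}ᶜ
  (now 9)
Round 2: 7 new —
  {p,t,u}  = {q,r,s}ᶜ
  {q,s,t,u}  = {t,u} ∪ {q,s}
  {r,s,t,u}  = {r,s} ∪ {t,u}
  {p,q,r,t,u}  = {p,r,t,u} ∪ {p,q,t,u}
  {p,q,s,t,u}  = {q,s} ∪ {p,q,t,u}
  {p,r,s,t,u}  = {p,r,t,u} ∪ {r,s}
  {q,r,s,t,u}  = {t,u} ∪ {q,r,s}
  (now 16)
Round 3 adds 6:
  {p}  = {q,r,s,t,u}ᶜ
  {q}  = {p,r,s,t,u}ᶜ
  {r}  = {p,q,s,t,u}ᶜ
  {s}  = {p,q,r,t,u}ᶜ
  {p,q}  = {r,s,t,u}ᶜ
  {p,r}  = {q,s,t,u}ᶜ
  (now 22)
Round 4 adds 9:
  {p,s}  = {p} ∪ {s}
  {q,r}  = {q} ∪ {r}
  {p,q,r}  = {p,q} ∪ {r}
  {p,q,s}  = {p,q} ∪ {s}
  {p,r,s}  = {r,s} ∪ {p}
  {q,t,u}  = {t,u} ∪ {q}
  {r,t,u}  = {t,u} ∪ {r}
  {s,t,u}  = {t,u} ∪ {s}
  {p,s,t,u}  = {p,t,u} ∪ {s}
  (now 31)
Round 5. New:
  {q,r,t,u}  = {p,s}ᶜ
  (now 32)
Round 6: no new sets; the family is a σ-algebra.

Therefore σ(𝒢) = { {}, {p}, {q}, {r}, {s}, {p,q}, {p,r}, {p,s}, {q,r}, {q,s}, {r,s}, {t,u}, {p,q,r}, {p,q,s}, {p,r,s}, {p,t,u}, {q,r,s}, {q,t,u}, {r,t,u}, {s,t,u}, {p,q,r,s}, {p,q,t,u}, {p,r,t,u}, {p,s,t,u}, {q,r,t,u}, {q,s,t,u}, {r,s,t,u}, {p,q,r,t,u}, {p,q,s,t,u}, {p,r,s,t,u}, {q,r,s,t,u}, Ω } (|σ(𝒢)| = 32).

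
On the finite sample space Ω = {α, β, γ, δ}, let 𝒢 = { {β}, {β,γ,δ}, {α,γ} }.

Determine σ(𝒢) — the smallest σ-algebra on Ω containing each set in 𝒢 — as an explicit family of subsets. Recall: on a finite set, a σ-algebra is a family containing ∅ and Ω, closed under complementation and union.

Initial family (5 sets): { {}, {β}, {α,γ}, {β,γ,δ}, Ω }.
Pass 1: 4 new —
  {α}  = ᶜ of {β,γ,δ}
  {β,δ}  = ᶜ of {α,γ}
  {α,β,γ}  = {α,γ} ∪ {β}
  {α,γ,δ}  = ᶜ of {β}
  [9 total]
Pass 2 (3 new):
  {δ}  = ᶜ of {α,β,γ}
  {α,β}  = {β} ∪ {α}
  {α,β,δ}  = {β,δ} ∪ {α}
  [12 total]
Pass 3 adds 3:
  {γ}  = ᶜ of {α,β,δ}
  {α,δ}  = {δ} ∪ {α}
  {γ,δ}  = ᶜ of {α,β}
  [15 total]
Pass 4 adds 1:
  {β,γ}  = ᶜ of {α,δ}
  [16 total]
Pass 5 adds nothing — fixpoint reached.

Therefore σ(𝒢) = { {}, {α}, {β}, {γ}, {δ}, {α,β}, {α,γ}, {α,δ}, {β,γ}, {β,δ}, {γ,δ}, {α,β,γ}, {α,β,δ}, {α,γ,δ}, {β,γ,δ}, Ω } (|σ(𝒢)| = 16).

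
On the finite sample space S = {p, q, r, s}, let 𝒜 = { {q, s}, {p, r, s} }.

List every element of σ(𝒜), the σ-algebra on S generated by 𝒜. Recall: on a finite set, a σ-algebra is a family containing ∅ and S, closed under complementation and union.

Seed the family with 𝒜 together with ∅ and S: { {}, {q, s}, {p, r, s}, S }.
Round 1 (2 new):
  {q}  = {p, r, s}ᶜ
  {p, r}  = {q, s}ᶜ
Round 2 adds 1:
  {p, q, r}  = {p, r} ∪ {q}
Round 3: +1 →
  {s}  = {p, q, r}ᶜ
Round 4: no new sets; the family is a σ-algebra.

σ(𝒜) = { {}, {q}, {s}, {p, r}, {q, s}, {p, q, r}, {p, r, s}, S }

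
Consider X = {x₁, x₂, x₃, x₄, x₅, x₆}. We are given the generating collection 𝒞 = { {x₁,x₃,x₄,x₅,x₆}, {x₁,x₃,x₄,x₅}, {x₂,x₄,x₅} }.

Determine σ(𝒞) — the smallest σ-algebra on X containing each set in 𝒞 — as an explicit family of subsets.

σ(𝒞) = { {}, {x₂}, {x₆}, {x₁,x₃}, {x₂,x₆}, {x₄,x₅}, {x₁,x₂,x₃}, {x₁,x₃,x₆}, {x₂,x₄,x₅}, {x₄,x₅,x₆}, {x₁,x₂,x₃,x₆}, {x₁,x₃,x₄,x₅}, {x₂,x₄,x₅,x₆}, {x₁,x₂,x₃,x₄,x₅}, {x₁,x₃,x₄,x₅,x₆}, X }

Derivation:
Initial family (5 sets): { {}, {x₂,x₄,x₅}, {x₁,x₃,x₄,x₅}, {x₁,x₃,x₄,x₅,x₆}, X }.
Step 1 adds 4:
  {x₂}  = ᶜ of {x₁,x₃,x₄,x₅,x₆}
  {x₂,x₆}  = ᶜ of {x₁,x₃,x₄,x₅}
  {x₁,x₃,x₆}  = ᶜ of {x₂,x₄,x₅}
  {x₁,x₂,x₃,x₄,x₅}  = {x₁,x₃,x₄,x₅} ∪ {x₂,x₄,x₅}
  (now 9)
Step 2. New:
  {x₆}  = ᶜ of {x₁,x₂,x₃,x₄,x₅}
  {x₁,x₂,x₃,x₆}  = {x₁,x₃,x₆} ∪ {x₂}
  {x₂,x₄,x₅,x₆}  = {x₂,x₆} ∪ {x₂,x₄,x₅}
  (now 12)
Step 3: 2 new —
  {x₁,x₃}  = ᶜ of {x₂,x₄,x₅,x₆}
  {x₄,x₅}  = ᶜ of {x₁,x₂,x₃,x₆}
  (now 14)
Step 4: +2 →
  {x₁,x₂,x₃}  = {x₁,x₃} ∪ {x₂}
  {x₄,x₅,x₆}  = {x₄,x₅} ∪ {x₆}
  (now 16)
Step 5 adds nothing — fixpoint reached.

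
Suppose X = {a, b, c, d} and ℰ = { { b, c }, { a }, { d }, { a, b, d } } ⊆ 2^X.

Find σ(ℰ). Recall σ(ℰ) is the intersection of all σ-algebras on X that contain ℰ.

Initial family (6 sets): { {}, { a }, { d }, { b, c }, { a, b, d }, X }.
Pass 1 adds 4:
  { c }  = { a, b, d }ᶜ
  { a, d }  = { b, c }ᶜ
  { a, b, c }  = { d }ᶜ
  { b, c, d }  = { a }ᶜ
  (now 10)
Pass 2: +3 →
  { a, c }  = { c } ∪ { a }
  { c, d }  = { c } ∪ { d }
  { a, c, d }  = { c } ∪ { a, d }
  (now 13)
Pass 3: 3 new —
  { b }  = { a, c, d }ᶜ
  { a, b }  = { c, d }ᶜ
  { b, d }  = { a, c }ᶜ
  (now 16)
Pass 4: no new sets; the family is a σ-algebra.

σ(ℰ) = { {}, { a }, { b }, { c }, { d }, { a, b }, { a, c }, { a, d }, { b, c }, { b, d }, { c, d }, { a, b, c }, { a, b, d }, { a, c, d }, { b, c, d }, X }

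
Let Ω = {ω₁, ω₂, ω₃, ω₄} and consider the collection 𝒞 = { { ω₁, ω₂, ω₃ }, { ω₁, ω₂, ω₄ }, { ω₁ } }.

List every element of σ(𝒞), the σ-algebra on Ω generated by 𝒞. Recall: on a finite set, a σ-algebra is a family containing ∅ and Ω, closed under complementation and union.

|σ(𝒞)| = 16.  σ(𝒞) = { {}, { ω₁ }, { ω₂ }, { ω₃ }, { ω₄ }, { ω₁, ω₂ }, { ω₁, ω₃ }, { ω₁, ω₄ }, { ω₂, ω₃ }, { ω₂, ω₄ }, { ω₃, ω₄ }, { ω₁, ω₂, ω₃ }, { ω₁, ω₂, ω₄ }, { ω₁, ω₃, ω₄ }, { ω₂, ω₃, ω₄ }, Ω }

Check:
Seed the family with 𝒞 together with ∅ and Ω: { {}, { ω₁ }, { ω₁, ω₂, ω₃ }, { ω₁, ω₂, ω₄ }, Ω }.
Pass 1. New:
  { ω₃ }  = Ω∖{ ω₁, ω₂, ω₄ }
  { ω₄ }  = Ω∖{ ω₁, ω₂, ω₃ }
  { ω₂, ω₃, ω₄ }  = Ω∖{ ω₁ }
Pass 2 (3 new):
  { ω₁, ω₃ }  = { ω₃ } ∪ { ω₁ }
  { ω₁, ω₄ }  = { ω₄ } ∪ { ω₁ }
  { ω₃, ω₄ }  = { ω₄ } ∪ { ω₃ }
Pass 3 (4 new):
  { ω₁, ω₂ }  = Ω∖{ ω₃, ω₄ }
  { ω₂, ω₃ }  = Ω∖{ ω₁, ω₄ }
  { ω₂, ω₄ }  = Ω∖{ ω₁, ω₃ }
  { ω₁, ω₃, ω₄ }  = { ω₃ } ∪ { ω₁, ω₄ }
Pass 4. New:
  { ω₂ }  = Ω∖{ ω₁, ω₃, ω₄ }
Pass 5 adds nothing — fixpoint reached.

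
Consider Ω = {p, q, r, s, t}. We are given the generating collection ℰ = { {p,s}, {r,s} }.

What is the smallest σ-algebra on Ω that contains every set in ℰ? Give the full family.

σ(ℰ) (16 sets): { {}, {p}, {r}, {s}, {p,r}, {p,s}, {q,t}, {r,s}, {p,q,t}, {p,r,s}, {q,r,t}, {q,s,t}, {p,q,r,t}, {p,q,s,t}, {q,r,s,t}, Ω }

Trace:
Seed the family with ℰ together with ∅ and Ω: { {}, {p,s}, {r,s}, Ω }.
Step 1 (3 new):
  {p,q,t}  = ᶜ of {r,s}
  {p,r,s}  = {r,s} ∪ {p,s}
  {q,r,t}  = ᶜ of {p,s}
  [7 total]
Step 2 adds 4:
  {q,t}  = ᶜ of {p,r,s}
  {p,q,r,t}  = {p,q,t} ∪ {q,r,t}
  {p,q,s,t}  = {p,q,t} ∪ {p,s}
  {q,r,s,t}  = {r,s} ∪ {q,r,t}
  [11 total]
Step 3 (3 new):
  {p}  = ᶜ of {q,r,s,t}
  {r}  = ᶜ of {p,q,s,t}
  {s}  = ᶜ of {p,q,r,t}
  [14 total]
Step 4: 2 new —
  {p,r}  = {r} ∪ {p}
  {q,s,t}  = {q,t} ∪ {s}
  [16 total]
Step 5: already closed under ᶜ and ∪.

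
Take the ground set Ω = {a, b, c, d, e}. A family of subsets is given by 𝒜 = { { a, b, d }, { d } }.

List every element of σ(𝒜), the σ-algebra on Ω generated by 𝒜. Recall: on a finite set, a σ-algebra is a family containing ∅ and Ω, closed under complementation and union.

Start: 𝒜 ∪ {∅, Ω} = { {  }, { d }, { a, b, d }, Ω }.
Round 1 adds 2:
  { c, e }  = { a, b, d }ᶜ
  { a, b, c, e }  = { d }ᶜ
Round 2: 1 new —
  { c, d, e }  = { d } ∪ { c, e }
Round 3 (1 new):
  { a, b }  = { c, d, e }ᶜ
Round 4: closed — nothing new.

Hence σ(𝒜) has 8 members: { {  }, { d }, { a, b }, { c, e }, { a, b, d }, { c, d, e }, { a, b, c, e }, Ω }.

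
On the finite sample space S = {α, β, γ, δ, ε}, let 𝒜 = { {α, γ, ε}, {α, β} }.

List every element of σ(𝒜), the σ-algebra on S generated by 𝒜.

|σ(𝒜)| = 16.  σ(𝒜) = { {}, {α}, {β}, {δ}, {α, β}, {α, δ}, {β, δ}, {γ, ε}, {α, β, δ}, {α, γ, ε}, {β, γ, ε}, {γ, δ, ε}, {α, β, γ, ε}, {α, γ, δ, ε}, {β, γ, δ, ε}, S }

Derivation:
Initial family (4 sets): { {}, {α, β}, {α, γ, ε}, S }.
Round 1 adds 3:
  {β, δ}  = ᶜ of {α, γ, ε}
  {γ, δ, ε}  = ᶜ of {α, β}
  {α, β, γ, ε}  = {α, γ, ε} ∪ {α, β}
  — 7 sets.
Round 2. New:
  {δ}  = ᶜ of {α, β, γ, ε}
  {α, β, δ}  = {α, β} ∪ {β, δ}
  {α, γ, δ, ε}  = {γ, δ, ε} ∪ {α, γ, ε}
  {β, γ, δ, ε}  = {γ, δ, ε} ∪ {β, δ}
  — 11 sets.
Round 3: 3 new —
  {α}  = ᶜ of {β, γ, δ, ε}
  {β}  = ᶜ of {α, γ, δ, ε}
  {γ, ε}  = ᶜ of {α, β, δ}
  — 14 sets.
Round 4 adds 2:
  {α, δ}  = {δ} ∪ {α}
  {β, γ, ε}  = {γ, ε} ∪ {β}
  — 16 sets.
Round 5: stable.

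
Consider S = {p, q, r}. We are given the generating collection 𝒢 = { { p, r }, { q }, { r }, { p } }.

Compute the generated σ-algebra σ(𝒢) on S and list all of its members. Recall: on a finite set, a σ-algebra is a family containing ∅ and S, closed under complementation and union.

σ(𝒢) = { {}, { p }, { q }, { r }, { p, q }, { p, r }, { q, r }, S }

Trace:
Seed the family with 𝒢 together with ∅ and S: { {}, { p }, { q }, { r }, { p, r }, S }.
Pass 1 (2 new):
  { p, q }  = S∖{ r }
  { q, r }  = S∖{ p }
  (now 8)
After Pass 2 the family is unchanged; done.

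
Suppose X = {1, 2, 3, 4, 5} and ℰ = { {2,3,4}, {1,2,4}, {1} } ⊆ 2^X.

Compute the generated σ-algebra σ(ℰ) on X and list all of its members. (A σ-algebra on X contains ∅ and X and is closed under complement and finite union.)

σ(ℰ) (16 sets): { ∅, {1}, {3}, {5}, {1,3}, {1,5}, {2,4}, {3,5}, {1,2,4}, {1,3,5}, {2,3,4}, {2,4,5}, {1,2,3,4}, {1,2,4,5}, {2,3,4,5}, X }

Trace:
Start: ℰ ∪ {∅, X} = { ∅, {1}, {1,2,4}, {2,3,4}, X }.
Pass 1: 4 new —
  {1,5}  = ᶜ of {2,3,4}
  {3,5}  = ᶜ of {1,2,4}
  {1,2,3,4}  = {2,3,4} ∪ {1,2,4}
  {2,3,4,5}  = ᶜ of {1}
Pass 2. New:
  {5}  = ᶜ of {1,2,3,4}
  {1,3,5}  = {1,5} ∪ {3,5}
  {1,2,4,5}  = {1,2,4} ∪ {1,5}
Pass 3. New:
  {3}  = ᶜ of {1,2,4,5}
  {2,4}  = ᶜ of {1,3,5}
Pass 4 adds 2:
  {1,3}  = {3} ∪ {1}
  {2,4,5}  = {2,4} ∪ {5}
After Pass 5 the family is unchanged; done.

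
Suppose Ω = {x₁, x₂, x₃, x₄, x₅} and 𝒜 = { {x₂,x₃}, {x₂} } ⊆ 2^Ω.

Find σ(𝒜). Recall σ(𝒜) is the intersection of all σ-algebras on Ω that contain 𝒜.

Seed the family with 𝒜 together with ∅ and Ω: { ∅, {x₂}, {x₂,x₃}, Ω }.
Step 1: +2 →
  {x₁,x₄,x₅}  = Ω∖{x₂,x₃}
  {x₁,x₃,x₄,x₅}  = Ω∖{x₂}
  |family| = 6
Step 2: 1 new —
  {x₁,x₂,x₄,x₅}  = {x₁,x₄,x₅} ∪ {x₂}
  |family| = 7
Step 3 (1 new):
  {x₃}  = Ω∖{x₁,x₂,x₄,x₅}
  |family| = 8
Step 4: already closed under ᶜ and ∪.

Therefore σ(𝒜) = { ∅, {x₂}, {x₃}, {x₂,x₃}, {x₁,x₄,x₅}, {x₁,x₂,x₄,x₅}, {x₁,x₃,x₄,x₅}, Ω } (|σ(𝒜)| = 8).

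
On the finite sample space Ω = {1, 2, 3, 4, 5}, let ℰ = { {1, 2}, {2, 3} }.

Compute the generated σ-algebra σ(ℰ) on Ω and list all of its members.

σ(ℰ) = { {}, {1}, {2}, {3}, {1, 2}, {1, 3}, {2, 3}, {4, 5}, {1, 2, 3}, {1, 4, 5}, {2, 4, 5}, {3, 4, 5}, {1, 2, 4, 5}, {1, 3, 4, 5}, {2, 3, 4, 5}, Ω }

Derivation:
Initial family (4 sets): { {}, {1, 2}, {2, 3}, Ω }.
Pass 1 (3 new):
  {1, 2, 3}  = {1, 2} ∪ {2, 3}
  {1, 4, 5}  = {2, 3}ᶜ
  {3, 4, 5}  = {1, 2}ᶜ
  — 7 sets.
Pass 2 (4 new):
  {4, 5}  = {1, 2, 3}ᶜ
  {1, 2, 4, 5}  = {1, 4, 5} ∪ {1, 2}
  {1, 3, 4, 5}  = {1, 4, 5} ∪ {3, 4, 5}
  {2, 3, 4, 5}  = {3, 4, 5} ∪ {2, 3}
  — 11 sets.
Pass 3. New:
  {1}  = {2, 3, 4, 5}ᶜ
  {2}  = {1, 3, 4, 5}ᶜ
  {3}  = {1, 2, 4, 5}ᶜ
  — 14 sets.
Pass 4. New:
  {1, 3}  = {3} ∪ {1}
  {2, 4, 5}  = {4, 5} ∪ {2}
  — 16 sets.
Pass 5: no new sets; the family is a σ-algebra.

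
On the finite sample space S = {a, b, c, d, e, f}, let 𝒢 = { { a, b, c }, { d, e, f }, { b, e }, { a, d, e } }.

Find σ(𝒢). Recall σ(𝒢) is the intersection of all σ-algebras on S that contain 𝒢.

Initial family (6 sets): { {  }, { b, e }, { a, b, c }, { a, d, e }, { d, e, f }, S }.
Step 1 adds 7:
  { b, c, f }  = complement { a, d, e }
  { a, b, c, e }  = { b, e } ∪ { a, b, c }
  { a, b, d, e }  = { a, d, e } ∪ { b, e }
  { a, c, d, f }  = complement { b, e }
  { a, d, e, f }  = { a, d, e } ∪ { d, e, f }
  { b, d, e, f }  = { b, e } ∪ { d, e, f }
  { a, b, c, d, e }  = { a, d, e } ∪ { a, b, c }
  |family| = 13
Step 2. New:
  { f }  = complement { a, b, c, d, e }
  { a, c }  = complement { b, d, e, f }
  { b, c }  = complement { a, d, e, f }
  { c, f }  = complement { a, b, d, e }
  { d, f }  = complement { a, b, c, e }
  { a, b, c, f }  = { a, b, c } ∪ { b, c, f }
  { b, c, e, f }  = { b, e } ∪ { b, c, f }
  { a, b, c, d, f }  = { a, b, c } ∪ { a, c, d, f }
  { a, b, c, e, f }  = { b, c, f } ∪ { a, b, c, e }
  { a, b, d, e, f }  = { a, d, e } ∪ { b, d, e, f }
  { a, c, d, e, f }  = { a, d, e } ∪ { a, c, d, f }
  { b, c, d, e, f }  = { b, c, f } ∪ { b, d, e, f }
  |family| = 25
Step 3 adds 14:
  { a }  = complement { b, c, d, e, f }
  { b }  = complement { a, c, d, e, f }
  { c }  = complement { a, b, d, e, f }
  { d }  = complement { a, b, c, e, f }
  { e }  = complement { a, b, c, d, f }
  { a, d }  = complement { b, c, e, f }
  { d, e }  = complement { a, b, c, f }
  { a, c, f }  = { a, c } ∪ { f }
  { b, c, e }  = { b, e } ∪ { b, c }
  { b, e, f }  = { b, e } ∪ { f }
  { c, d, f }  = { d, f } ∪ { c, f }
  { a, c, d, e }  = { a, c } ∪ { a, d, e }
  { b, c, d, f }  = { d, f } ∪ { b, c, f }
  { c, d, e, f }  = { d, e, f } ∪ { c, f }
  |family| = 39
Step 4 adds 22:
  { a, b }  = complement { c, d, e, f }
  { a, e }  = complement { b, c, d, f }
  { a, f }  = { a } ∪ { f }
  { b, d }  = { b } ∪ { d }
  { b, f }  = complement { a, c, d, e }
  { c, d }  = { c } ∪ { d }
  { c, e }  = { c } ∪ { e }
  { e, f }  = { f } ∪ { e }
  { a, b, d }  = { b } ∪ { a, d }
  { a, b, e }  = complement { c, d, f }
  { a, c, d }  = complement { b, e, f }
  { a, c, e }  = { a, c } ∪ { e }
  { a, d, f }  = complement { b, c, e }
  { b, c, d }  = { b, c } ∪ { d }
  { b, d, e }  = complement { a, c, f }
  { b, d, f }  = { b } ∪ { d, f }
  { c, d, e }  = { d, e } ∪ { c }
  { c, e, f }  = { c, f } ∪ { e }
  { a, b, c, d }  = { a, b, c } ∪ { d }
  { a, b, e, f }  = { a } ∪ { b, e, f }
  { a, c, e, f }  = { a, c, f } ∪ { e }
  { b, c, d, e }  = { d, e } ∪ { b, c }
  |family| = 61
Step 5 adds 3:
  { a, b, f }  = complement { c, d, e }
  { a, e, f }  = complement { b, c, d }
  { a, b, d, f }  = complement { c, e }
  |family| = 64
Step 6: closed — nothing new.

|σ(𝒢)| = 64.  σ(𝒢) = { {  }, { a }, { b }, { c }, { d }, { e }, { f }, { a, b }, { a, c }, { a, d }, { a, e }, { a, f }, { b, c }, { b, d }, { b, e }, { b, f }, { c, d }, { c, e }, { c, f }, { d, e }, { d, f }, { e, f }, { a, b, c }, { a, b, d }, { a, b, e }, { a, b, f }, { a, c, d }, { a, c, e }, { a, c, f }, { a, d, e }, { a, d, f }, { a, e, f }, { b, c, d }, { b, c, e }, { b, c, f }, { b, d, e }, { b, d, f }, { b, e, f }, { c, d, e }, { c, d, f }, { c, e, f }, { d, e, f }, { a, b, c, d }, { a, b, c, e }, { a, b, c, f }, { a, b, d, e }, { a, b, d, f }, { a, b, e, f }, { a, c, d, e }, { a, c, d, f }, { a, c, e, f }, { a, d, e, f }, { b, c, d, e }, { b, c, d, f }, { b, c, e, f }, { b, d, e, f }, { c, d, e, f }, { a, b, c, d, e }, { a, b, c, d, f }, { a, b, c, e, f }, { a, b, d, e, f }, { a, c, d, e, f }, { b, c, d, e, f }, S }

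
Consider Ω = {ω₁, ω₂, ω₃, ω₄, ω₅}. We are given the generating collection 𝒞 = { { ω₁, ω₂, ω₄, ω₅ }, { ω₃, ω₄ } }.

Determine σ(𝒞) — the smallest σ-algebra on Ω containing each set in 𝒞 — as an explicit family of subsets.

Begin from { {  }, { ω₃, ω₄ }, { ω₁, ω₂, ω₄, ω₅ }, Ω } (that is, 𝒞 plus ∅ and Ω).
Step 1: 2 new —
  { ω₃ }  = complement { ω₁, ω₂, ω₄, ω₅ }
  { ω₁, ω₂, ω₅ }  = complement { ω₃, ω₄ }
  |family| = 6
Step 2 (1 new):
  { ω₁, ω₂, ω₃, ω₅ }  = { ω₃ } ∪ { ω₁, ω₂, ω₅ }
  |family| = 7
Step 3 (1 new):
  { ω₄ }  = complement { ω₁, ω₂, ω₃, ω₅ }
  |family| = 8
Step 4: no new sets; the family is a σ-algebra.

Hence σ(𝒞) has 8 members: { {  }, { ω₃ }, { ω₄ }, { ω₃, ω₄ }, { ω₁, ω₂, ω₅ }, { ω₁, ω₂, ω₃, ω₅ }, { ω₁, ω₂, ω₄, ω₅ }, Ω }.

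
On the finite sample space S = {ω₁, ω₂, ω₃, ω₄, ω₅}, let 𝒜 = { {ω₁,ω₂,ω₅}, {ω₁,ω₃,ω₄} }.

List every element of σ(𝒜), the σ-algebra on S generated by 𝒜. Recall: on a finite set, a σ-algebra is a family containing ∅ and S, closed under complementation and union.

Begin from { {}, {ω₁,ω₂,ω₅}, {ω₁,ω₃,ω₄}, S } (that is, 𝒜 plus ∅ and S).
Step 1 (2 new):
  {ω₂,ω₅}  = {ω₁,ω₃,ω₄}ᶜ
  {ω₃,ω₄}  = {ω₁,ω₂,ω₅}ᶜ
Step 2 (1 new):
  {ω₂,ω₃,ω₄,ω₅}  = {ω₂,ω₅} ∪ {ω₃,ω₄}
Step 3: 1 new —
  {ω₁}  = {ω₂,ω₃,ω₄,ω₅}ᶜ
Step 4: closed — nothing new.

σ(𝒜) = { {}, {ω₁}, {ω₂,ω₅}, {ω₃,ω₄}, {ω₁,ω₂,ω₅}, {ω₁,ω₃,ω₄}, {ω₂,ω₃,ω₄,ω₅}, S }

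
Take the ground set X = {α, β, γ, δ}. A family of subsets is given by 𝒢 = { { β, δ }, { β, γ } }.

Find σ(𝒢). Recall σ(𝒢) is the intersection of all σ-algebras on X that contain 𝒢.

σ(𝒢) = { {  }, { α }, { β }, { γ }, { δ }, { α, β }, { α, γ }, { α, δ }, { β, γ }, { β, δ }, { γ, δ }, { α, β, γ }, { α, β, δ }, { α, γ, δ }, { β, γ, δ }, X }

Trace:
Begin from { {  }, { β, γ }, { β, δ }, X } (that is, 𝒢 plus ∅ and X).
Iteration 1. New:
  { α, γ }  = ᶜ of { β, δ }
  { α, δ }  = ᶜ of { β, γ }
  { β, γ, δ }  = { β, δ } ∪ { β, γ }
  [7 total]
Iteration 2 adds 4:
  { α }  = ᶜ of { β, γ, δ }
  { α, β, γ }  = { β, γ } ∪ { α, γ }
  { α, β, δ }  = { α, δ } ∪ { β, δ }
  { α, γ, δ }  = { α, δ } ∪ { α, γ }
  [11 total]
Iteration 3. New:
  { β }  = ᶜ of { α, γ, δ }
  { γ }  = ᶜ of { α, β, δ }
  { δ }  = ᶜ of { α, β, γ }
  [14 total]
Iteration 4: 2 new —
  { α, β }  = { β } ∪ { α }
  { γ, δ }  = { γ } ∪ { δ }
  [16 total]
After Iteration 5 the family is unchanged; done.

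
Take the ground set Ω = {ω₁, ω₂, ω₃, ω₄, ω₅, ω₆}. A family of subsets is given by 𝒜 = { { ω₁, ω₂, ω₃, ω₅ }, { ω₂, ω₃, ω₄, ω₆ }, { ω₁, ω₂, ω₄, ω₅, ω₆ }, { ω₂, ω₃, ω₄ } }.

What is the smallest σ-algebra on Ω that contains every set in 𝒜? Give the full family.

σ(𝒜) = { {}, { ω₂ }, { ω₃ }, { ω₄ }, { ω₆ }, { ω₁, ω₅ }, { ω₂, ω₃ }, { ω₂, ω₄ }, { ω₂, ω₆ }, { ω₃, ω₄ }, { ω₃, ω₆ }, { ω₄, ω₆ }, { ω₁, ω₂, ω₅ }, { ω₁, ω₃, ω₅ }, { ω₁, ω₄, ω₅ }, { ω₁, ω₅, ω₆ }, { ω₂, ω₃, ω₄ }, { ω₂, ω₃, ω₆ }, { ω₂, ω₄, ω₆ }, { ω₃, ω₄, ω₆ }, { ω₁, ω₂, ω₃, ω₅ }, { ω₁, ω₂, ω₄, ω₅ }, { ω₁, ω₂, ω₅, ω₆ }, { ω₁, ω₃, ω₄, ω₅ }, { ω₁, ω₃, ω₅, ω₆ }, { ω₁, ω₄, ω₅, ω₆ }, { ω₂, ω₃, ω₄, ω₆ }, { ω₁, ω₂, ω₃, ω₄, ω₅ }, { ω₁, ω₂, ω₃, ω₅, ω₆ }, { ω₁, ω₂, ω₄, ω₅, ω₆ }, { ω₁, ω₃, ω₄, ω₅, ω₆ }, Ω }

Check:
Take S₀ = 𝒜 ∪ {∅, Ω} = { {}, { ω₂, ω₃, ω₄ }, { ω₁, ω₂, ω₃, ω₅ }, { ω₂, ω₃, ω₄, ω₆ }, { ω₁, ω₂, ω₄, ω₅, ω₆ }, Ω }.
Iteration 1 (5 new):
  { ω₃ }  = ᶜ of { ω₁, ω₂, ω₄, ω₅, ω₆ }
  { ω₁, ω₅ }  = ᶜ of { ω₂, ω₃, ω₄, ω₆ }
  { ω₄, ω₆ }  = ᶜ of { ω₁, ω₂, ω₃, ω₅ }
  { ω₁, ω₅, ω₆ }  = ᶜ of { ω₂, ω₃, ω₄ }
  { ω₁, ω₂, ω₃, ω₄, ω₅ }  = { ω₂, ω₃, ω₄ } ∪ { ω₁, ω₂, ω₃, ω₅ }
  |family| = 11
Iteration 2: 6 new —
  { ω₆ }  = ᶜ of { ω₁, ω₂, ω₃, ω₄, ω₅ }
  { ω₁, ω₃, ω₅ }  = { ω₃ } ∪ { ω₁, ω₅ }
  { ω₃, ω₄, ω₆ }  = { ω₃ } ∪ { ω₄, ω₆ }
  { ω₁, ω₃, ω₅, ω₆ }  = { ω₃ } ∪ { ω₁, ω₅, ω₆ }
  { ω₁, ω₄, ω₅, ω₆ }  = { ω₁, ω₅, ω₆ } ∪ { ω₄, ω₆ }
  { ω₁, ω₂, ω₃, ω₅, ω₆ }  = { ω₁, ω₅, ω₆ } ∪ { ω₁, ω₂, ω₃, ω₅ }
  |family| = 17
Iteration 3: 7 new —
  { ω₄ }  = ᶜ of { ω₁, ω₂, ω₃, ω₅, ω₆ }
  { ω₂, ω₃ }  = ᶜ of { ω₁, ω₄, ω₅, ω₆ }
  { ω₂, ω₄ }  = ᶜ of { ω₁, ω₃, ω₅, ω₆ }
  { ω₃, ω₆ }  = { ω₃ } ∪ { ω₆ }
  { ω₁, ω₂, ω₅ }  = ᶜ of { ω₃, ω₄, ω₆ }
  { ω₂, ω₄, ω₆ }  = ᶜ of { ω₁, ω₃, ω₅ }
  { ω₁, ω₃, ω₄, ω₅, ω₆ }  = { ω₁, ω₃, ω₅, ω₆ } ∪ { ω₃, ω₄, ω₆ }
  |family| = 24
Iteration 4: 7 new —
  { ω₂ }  = ᶜ of { ω₁, ω₃, ω₄, ω₅, ω₆ }
  { ω₃, ω₄ }  = { ω₃ } ∪ { ω₄ }
  { ω₁, ω₄, ω₅ }  = { ω₁, ω₅ } ∪ { ω₄ }
  { ω₂, ω₃, ω₆ }  = { ω₆ } ∪ { ω₂, ω₃ }
  { ω₁, ω₂, ω₄, ω₅ }  = ᶜ of { ω₃, ω₆ }
  { ω₁, ω₂, ω₅, ω₆ }  = { ω₆ } ∪ { ω₁, ω₂, ω₅ }
  { ω₁, ω₃, ω₄, ω₅ }  = { ω₁, ω₃, ω₅ } ∪ { ω₄ }
  |family| = 31
Iteration 5: 1 new —
  { ω₂, ω₆ }  = ᶜ of { ω₁, ω₃, ω₄, ω₅ }
  |family| = 32
Iteration 6: stable.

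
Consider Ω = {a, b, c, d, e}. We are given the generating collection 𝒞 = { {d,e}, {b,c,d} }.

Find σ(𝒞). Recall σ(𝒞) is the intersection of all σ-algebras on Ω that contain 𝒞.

Answer: σ(𝒞) = { {}, {a}, {d}, {e}, {a,d}, {a,e}, {b,c}, {d,e}, {a,b,c}, {a,d,e}, {b,c,d}, {b,c,e}, {a,b,c,d}, {a,b,c,e}, {b,c,d,e}, Ω }

Check:
Initial family (4 sets): { {}, {d,e}, {b,c,d}, Ω }.
Iteration 1: 3 new —
  {a,e}  = complement {b,c,d}
  {a,b,c}  = complement {d,e}
  {b,c,d,e}  = {d,e} ∪ {b,c,d}
  [7 total]
Iteration 2 (4 new):
  {a}  = complement {b,c,d,e}
  {a,d,e}  = {d,e} ∪ {a,e}
  {a,b,c,d}  = {a,b,c} ∪ {b,c,d}
  {a,b,c,e}  = {a,b,c} ∪ {a,e}
  [11 total]
Iteration 3: 3 new —
  {d}  = complement {a,b,c,e}
  {e}  = complement {a,b,c,d}
  {b,c}  = complement {a,d,e}
  [14 total]
Iteration 4 adds 2:
  {a,d}  = {d} ∪ {a}
  {b,c,e}  = {b,c} ∪ {e}
  [16 total]
Iteration 5: no new sets; the family is a σ-algebra.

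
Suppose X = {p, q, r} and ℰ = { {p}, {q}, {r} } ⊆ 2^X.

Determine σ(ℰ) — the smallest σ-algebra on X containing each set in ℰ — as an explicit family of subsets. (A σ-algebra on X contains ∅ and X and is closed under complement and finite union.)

|σ(ℰ)| = 8.  σ(ℰ) = { ∅, {p}, {q}, {r}, {p, q}, {p, r}, {q, r}, X }

Trace:
Seed the family with ℰ together with ∅ and X: { ∅, {p}, {q}, {r}, X }.
Round 1 adds 3:
  {p, q}  = complement {r}
  {p, r}  = complement {q}
  {q, r}  = complement {p}
  (now 8)
Round 2: stable.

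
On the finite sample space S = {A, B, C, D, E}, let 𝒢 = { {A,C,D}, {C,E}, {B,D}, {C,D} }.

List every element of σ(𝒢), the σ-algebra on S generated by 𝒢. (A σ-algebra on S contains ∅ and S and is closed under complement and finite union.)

Begin from { {}, {B,D}, {C,D}, {C,E}, {A,C,D}, S } (that is, 𝒢 plus ∅ and S).
Pass 1. New:
  {B,E}  = S∖{A,C,D}
  {A,B,D}  = S∖{C,E}
  {A,B,E}  = S∖{C,D}
  {A,C,E}  = S∖{B,D}
  {B,C,D}  = {C,D} ∪ {B,D}
  {C,D,E}  = {C,D} ∪ {C,E}
  {A,B,C,D}  = {A,C,D} ∪ {B,D}
  {A,C,D,E}  = {A,C,D} ∪ {C,E}
  {B,C,D,E}  = {C,E} ∪ {B,D}
  |family| = 15
Pass 2: 9 new —
  {A}  = S∖{B,C,D,E}
  {B}  = S∖{A,C,D,E}
  {E}  = S∖{A,B,C,D}
  {A,B}  = S∖{C,D,E}
  {A,E}  = S∖{B,C,D}
  {B,C,E}  = {B,E} ∪ {C,E}
  {B,D,E}  = {B,E} ∪ {B,D}
  {A,B,C,E}  = {B,E} ∪ {A,C,E}
  {A,B,D,E}  = {B,E} ∪ {A,B,D}
  |family| = 24
Pass 3 adds 4:
  {C}  = S∖{A,B,D,E}
  {D}  = S∖{A,B,C,E}
  {A,C}  = S∖{B,D,E}
  {A,D}  = S∖{B,C,E}
  |family| = 28
Pass 4: +4 →
  {B,C}  = {B} ∪ {C}
  {D,E}  = {E} ∪ {D}
  {A,B,C}  = {A,B} ∪ {C}
  {A,D,E}  = {E} ∪ {A,D}
  |family| = 32
Pass 5: no new sets; the family is a σ-algebra.

Hence σ(𝒢) has 32 members: { {}, {A}, {B}, {C}, {D}, {E}, {A,B}, {A,C}, {A,D}, {A,E}, {B,C}, {B,D}, {B,E}, {C,D}, {C,E}, {D,E}, {A,B,C}, {A,B,D}, {A,B,E}, {A,C,D}, {A,C,E}, {A,D,E}, {B,C,D}, {B,C,E}, {B,D,E}, {C,D,E}, {A,B,C,D}, {A,B,C,E}, {A,B,D,E}, {A,C,D,E}, {B,C,D,E}, S }.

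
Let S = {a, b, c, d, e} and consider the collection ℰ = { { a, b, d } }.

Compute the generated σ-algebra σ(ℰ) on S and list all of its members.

Take S₀ = ℰ ∪ {∅, S} = { {  }, { a, b, d }, S }.
Round 1: 1 new —
  { c, e }  = complement { a, b, d }
  |family| = 4
Round 2 adds nothing — fixpoint reached.

Hence σ(ℰ) has 4 members: { {  }, { c, e }, { a, b, d }, S }.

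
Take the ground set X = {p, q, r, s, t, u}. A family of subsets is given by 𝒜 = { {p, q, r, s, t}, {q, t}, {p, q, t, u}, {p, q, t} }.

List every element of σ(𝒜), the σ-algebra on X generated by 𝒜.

σ(𝒜) = { {}, {p}, {u}, {p, u}, {q, t}, {r, s}, {p, q, t}, {p, r, s}, {q, t, u}, {r, s, u}, {p, q, t, u}, {p, r, s, u}, {q, r, s, t}, {p, q, r, s, t}, {q, r, s, t, u}, X }

Check:
Take S₀ = 𝒜 ∪ {∅, X} = { {}, {q, t}, {p, q, t}, {p, q, t, u}, {p, q, r, s, t}, X }.
Pass 1 adds 4:
  {u}  = complement {p, q, r, s, t}
  {r, s}  = complement {p, q, t, u}
  {r, s, u}  = complement {p, q, t}
  {p, r, s, u}  = complement {q, t}
  |family| = 10
Pass 2 (3 new):
  {q, t, u}  = {q, t} ∪ {u}
  {q, r, s, t}  = {q, t} ∪ {r, s}
  {q, r, s, t, u}  = {q, t} ∪ {r, s, u}
  |family| = 13
Pass 3 adds 3:
  {p}  = complement {q, r, s, t, u}
  {p, u}  = complement {q, r, s, t}
  {p, r, s}  = complement {q, t, u}
  |family| = 16
Pass 4: closed — nothing new.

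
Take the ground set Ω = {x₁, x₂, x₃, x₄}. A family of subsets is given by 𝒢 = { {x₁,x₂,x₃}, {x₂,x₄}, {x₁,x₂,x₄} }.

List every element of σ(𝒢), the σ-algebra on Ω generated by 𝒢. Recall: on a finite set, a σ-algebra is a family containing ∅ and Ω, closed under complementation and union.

|σ(𝒢)| = 16.  σ(𝒢) = { {}, {x₁}, {x₂}, {x₃}, {x₄}, {x₁,x₂}, {x₁,x₃}, {x₁,x₄}, {x₂,x₃}, {x₂,x₄}, {x₃,x₄}, {x₁,x₂,x₃}, {x₁,x₂,x₄}, {x₁,x₃,x₄}, {x₂,x₃,x₄}, Ω }

Trace:
Begin from { {}, {x₂,x₄}, {x₁,x₂,x₃}, {x₁,x₂,x₄}, Ω } (that is, 𝒢 plus ∅ and Ω).
Round 1: +3 →
  {x₃}  = ᶜ of {x₁,x₂,x₄}
  {x₄}  = ᶜ of {x₁,x₂,x₃}
  {x₁,x₃}  = ᶜ of {x₂,x₄}
  (now 8)
Round 2: +3 →
  {x₃,x₄}  = {x₄} ∪ {x₃}
  {x₁,x₃,x₄}  = {x₄} ∪ {x₁,x₃}
  {x₂,x₃,x₄}  = {x₃} ∪ {x₂,x₄}
  (now 11)
Round 3 (3 new):
  {x₁}  = ᶜ of {x₂,x₃,x₄}
  {x₂}  = ᶜ of {x₁,x₃,x₄}
  {x₁,x₂}  = ᶜ of {x₃,x₄}
  (now 14)
Round 4: 2 new —
  {x₁,x₄}  = {x₄} ∪ {x₁}
  {x₂,x₃}  = {x₃} ∪ {x₂}
  (now 16)
Round 5: stable.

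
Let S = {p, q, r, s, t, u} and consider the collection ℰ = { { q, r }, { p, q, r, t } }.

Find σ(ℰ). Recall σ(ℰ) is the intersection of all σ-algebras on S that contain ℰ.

|σ(ℰ)| = 8.  σ(ℰ) = { {}, { p, t }, { q, r }, { s, u }, { p, q, r, t }, { p, s, t, u }, { q, r, s, u }, S }

Trace:
Begin from { {}, { q, r }, { p, q, r, t }, S } (that is, ℰ plus ∅ and S).
Iteration 1. New:
  { s, u }  = { p, q, r, t }ᶜ
  { p, s, t, u }  = { q, r }ᶜ
  — 6 sets.
Iteration 2: +1 →
  { q, r, s, u }  = { q, r } ∪ { s, u }
  — 7 sets.
Iteration 3. New:
  { p, t }  = { q, r, s, u }ᶜ
  — 8 sets.
Iteration 4: already closed under ᶜ and ∪.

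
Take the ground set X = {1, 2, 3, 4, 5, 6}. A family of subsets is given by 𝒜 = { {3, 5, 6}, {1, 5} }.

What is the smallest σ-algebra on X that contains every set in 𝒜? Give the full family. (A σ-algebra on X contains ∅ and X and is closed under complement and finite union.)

Answer: σ(𝒜) = { {}, {1}, {5}, {1, 5}, {2, 4}, {3, 6}, {1, 2, 4}, {1, 3, 6}, {2, 4, 5}, {3, 5, 6}, {1, 2, 4, 5}, {1, 3, 5, 6}, {2, 3, 4, 6}, {1, 2, 3, 4, 6}, {2, 3, 4, 5, 6}, X }

Working:
Initial family (4 sets): { {}, {1, 5}, {3, 5, 6}, X }.
Round 1 (3 new):
  {1, 2, 4}  = complement {3, 5, 6}
  {1, 3, 5, 6}  = {1, 5} ∪ {3, 5, 6}
  {2, 3, 4, 6}  = complement {1, 5}
  |family| = 7
Round 2 (4 new):
  {2, 4}  = complement {1, 3, 5, 6}
  {1, 2, 4, 5}  = {1, 5} ∪ {1, 2, 4}
  {1, 2, 3, 4, 6}  = {2, 3, 4, 6} ∪ {1, 2, 4}
  {2, 3, 4, 5, 6}  = {2, 3, 4, 6} ∪ {3, 5, 6}
  |family| = 11
Round 3: +3 →
  {1}  = complement {2, 3, 4, 5, 6}
  {5}  = complement {1, 2, 3, 4, 6}
  {3, 6}  = complement {1, 2, 4, 5}
  |family| = 14
Round 4: 2 new —
  {1, 3, 6}  = {3, 6} ∪ {1}
  {2, 4, 5}  = {2, 4} ∪ {5}
  |family| = 16
Round 5: no new sets; the family is a σ-algebra.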